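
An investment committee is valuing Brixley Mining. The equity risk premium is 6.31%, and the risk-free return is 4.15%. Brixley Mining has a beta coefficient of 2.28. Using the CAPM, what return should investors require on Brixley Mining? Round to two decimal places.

E(R) = R_f + β × MRP = 4.15% + 2.28 × 6.31% = 18.54%

18.54%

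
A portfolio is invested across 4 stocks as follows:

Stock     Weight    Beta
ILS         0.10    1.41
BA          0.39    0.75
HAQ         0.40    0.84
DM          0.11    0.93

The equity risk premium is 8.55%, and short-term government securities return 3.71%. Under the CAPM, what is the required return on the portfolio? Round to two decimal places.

β_P = Σ w_i β_i = 0.10×1.41 + 0.39×0.75 + 0.40×0.84 + 0.11×0.93 = 0.8718
E(R_P) = R_f + β_P × MRP = 3.71% + 0.8718 × 8.55% = 11.16%

11.16%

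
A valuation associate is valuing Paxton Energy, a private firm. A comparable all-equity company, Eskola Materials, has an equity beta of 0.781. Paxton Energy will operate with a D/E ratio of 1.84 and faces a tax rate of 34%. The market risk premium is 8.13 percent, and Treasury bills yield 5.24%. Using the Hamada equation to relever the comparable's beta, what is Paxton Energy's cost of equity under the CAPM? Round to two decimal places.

β_L = β_U × [1 + (1 − t)(D/E)] = 0.781 × [1 + (1 − 0.34) × 1.84]
    = 0.781 × [1 + 0.66 × 1.84] = 0.781 × 2.2144 = 1.7294
E(R) = R_f + β_L × MRP = 5.24% + 1.7294 × 8.13% = 19.30%

19.30%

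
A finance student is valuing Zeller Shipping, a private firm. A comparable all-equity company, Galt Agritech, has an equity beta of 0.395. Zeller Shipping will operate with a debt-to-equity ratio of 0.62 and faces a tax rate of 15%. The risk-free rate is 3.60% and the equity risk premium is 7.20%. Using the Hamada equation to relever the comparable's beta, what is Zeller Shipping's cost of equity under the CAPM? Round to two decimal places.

β_L = β_U × [1 + (1 − t)(D/E)] = 0.395 × [1 + (1 − 0.15) × 0.62]
    = 0.395 × [1 + 0.85 × 0.62] = 0.395 × 1.5270 = 0.6032
E(R) = R_f + β_L × MRP = 3.60% + 0.6032 × 7.20% = 7.94%

7.94%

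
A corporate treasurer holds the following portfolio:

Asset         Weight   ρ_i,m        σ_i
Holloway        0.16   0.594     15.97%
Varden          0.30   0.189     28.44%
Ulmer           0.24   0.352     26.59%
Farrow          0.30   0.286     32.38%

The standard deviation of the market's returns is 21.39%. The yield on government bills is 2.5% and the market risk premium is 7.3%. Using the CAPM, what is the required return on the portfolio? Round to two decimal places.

β_Holloway = 0.594 × 15.97% / 21.39% = 0.4435
β_Varden = 0.189 × 28.44% / 21.39% = 0.2513
β_Ulmer = 0.352 × 26.59% / 21.39% = 0.4376
β_Farrow = 0.286 × 32.38% / 21.39% = 0.4329
β_P = Σ w_i β_i = 0.16×0.4435 + 0.30×0.2513 + 0.24×0.4376 + 0.30×0.4329 = 0.3812
E(R_P) = R_f + β_P × MRP = 2.5% + 0.3812 × 7.3% = 5.28%

5.28%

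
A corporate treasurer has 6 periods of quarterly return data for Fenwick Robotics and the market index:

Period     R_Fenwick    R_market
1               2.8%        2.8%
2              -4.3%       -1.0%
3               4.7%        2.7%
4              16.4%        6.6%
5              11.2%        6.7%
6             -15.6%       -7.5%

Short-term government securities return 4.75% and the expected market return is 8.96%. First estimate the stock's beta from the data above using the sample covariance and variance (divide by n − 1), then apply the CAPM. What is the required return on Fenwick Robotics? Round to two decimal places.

13.54%

Mean R_i = (2.8 − 4.3 + 4.7 + 16.4 + 11.2 − 15.6) / 6 = 2.5333%
Mean R_m = (2.8 − 1.0 + 2.7 + 6.6 + 6.7 − 7.5) / 6 = 1.7167%
Σ(R_i − R̄_i)(R_m − R̄_m) = 299.0167  ⇒  Cov = 299.0167 / 5 = 59.8033
Σ(R_m − R̄_m)² = 143.1483  ⇒  Var(R_m) = 143.1483 / 5 = 28.6297
β = Cov / Var(R_m) = 59.8033 / 28.6297 = 2.0889
MRP = 8.96% − 4.75% = 4.21%
E(R) = R_f + β × MRP = 4.75% + 2.0889 × 4.21% = 13.54%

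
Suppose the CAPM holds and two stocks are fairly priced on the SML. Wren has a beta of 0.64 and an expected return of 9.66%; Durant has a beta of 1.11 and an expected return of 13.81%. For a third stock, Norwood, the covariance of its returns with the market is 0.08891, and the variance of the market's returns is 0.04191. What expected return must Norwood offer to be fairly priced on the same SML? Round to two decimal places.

22.74%

MRP = (13.81% − 9.66%) / (1.11 − 0.64) = 8.8298%
R_f = 9.66% − 0.64 × 8.8298% = 4.0089%
β_Norwood = Cov / Var(R_m) = 0.08891 / 0.04191 = 2.1215
E(R_Norwood) = R_f + β × MRP = 4.0089% + 2.1215 × 8.8298% = 22.74%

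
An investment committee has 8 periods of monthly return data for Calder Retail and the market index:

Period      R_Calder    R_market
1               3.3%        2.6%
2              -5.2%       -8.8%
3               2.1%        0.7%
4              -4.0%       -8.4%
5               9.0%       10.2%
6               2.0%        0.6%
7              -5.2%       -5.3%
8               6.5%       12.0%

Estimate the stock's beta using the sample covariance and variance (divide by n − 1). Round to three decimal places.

Mean R_i = (3.3 − 5.2 + 2.1 − 4.0 + 9.0 + 2.0 − 5.2 + 6.5) / 8 = 1.0625%
Mean R_m = (2.6 − 8.8 + 0.7 − 8.4 + 10.2 + 0.6 − 5.3 + 12.0) / 8 = 0.4500%
Σ(R_i − R̄_i)(R_m − R̄_m) = 284.1450  ⇒  Cov = 284.1450 / 7 = 40.5921
Σ(R_m − R̄_m)² = 430.1200  ⇒  Var(R_m) = 430.1200 / 7 = 61.4457
β = Cov / Var(R_m) = 40.5921 / 61.4457 = 0.6606

0.661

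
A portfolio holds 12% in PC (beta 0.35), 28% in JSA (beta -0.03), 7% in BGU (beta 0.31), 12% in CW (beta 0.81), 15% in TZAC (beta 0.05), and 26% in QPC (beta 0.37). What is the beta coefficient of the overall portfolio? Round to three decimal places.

β_P = Σ w_i β_i = 0.12×0.35 + 0.28×-0.03 + 0.07×0.31 + 0.12×0.81 + 0.15×0.05 + 0.26×0.37 = 0.2562

0.256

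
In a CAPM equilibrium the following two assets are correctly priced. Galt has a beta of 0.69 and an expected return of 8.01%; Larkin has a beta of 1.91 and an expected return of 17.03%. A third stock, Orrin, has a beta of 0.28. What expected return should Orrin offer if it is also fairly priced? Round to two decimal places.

MRP (SML slope) = (17.03% − 8.01%) / (1.91 − 0.69) = 9.02% / 1.22 = 7.3934%
R_f (intercept) = 8.01% − 0.69 × 7.3934% = 2.9086%
E(R_Orrin) = R_f + β × MRP = 2.9086% + 0.28 × 7.3934% = 4.98%

4.98%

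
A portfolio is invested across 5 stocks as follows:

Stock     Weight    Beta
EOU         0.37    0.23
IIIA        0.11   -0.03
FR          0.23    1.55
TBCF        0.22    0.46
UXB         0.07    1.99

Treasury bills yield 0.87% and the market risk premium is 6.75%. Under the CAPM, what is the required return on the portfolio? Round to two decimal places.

5.45%

β_P = Σ w_i β_i = 0.37×0.23 + 0.11×-0.03 + 0.23×1.55 + 0.22×0.46 + 0.07×1.99 = 0.6788
E(R_P) = R_f + β_P × MRP = 0.87% + 0.6788 × 6.75% = 5.45%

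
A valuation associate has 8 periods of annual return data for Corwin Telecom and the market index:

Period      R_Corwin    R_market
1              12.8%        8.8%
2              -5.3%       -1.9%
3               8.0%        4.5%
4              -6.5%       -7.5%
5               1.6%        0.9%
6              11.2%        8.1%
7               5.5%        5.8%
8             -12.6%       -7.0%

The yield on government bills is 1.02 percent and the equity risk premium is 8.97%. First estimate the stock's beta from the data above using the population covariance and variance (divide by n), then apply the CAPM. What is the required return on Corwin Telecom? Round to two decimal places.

Mean R_i = (12.8 − 5.3 + 8.0 − 6.5 + 1.6 + 11.2 + 5.5 − 12.6) / 8 = 1.8375%
Mean R_m = (8.8 − 1.9 + 4.5 − 7.5 + 0.9 + 8.1 + 5.8 − 7.0) / 8 = 1.4625%
Σ(R_i − R̄_i)(R_m − R̄_m) = 398.2213  ⇒  Cov = 398.2213 / 8 = 49.7777
Σ(R_m − R̄_m)² = 289.4988  ⇒  Var(R_m) = 289.4988 / 8 = 36.1874
β = Cov / Var(R_m) = 49.7777 / 36.1874 = 1.3756
E(R) = R_f + β × MRP = 1.02% + 1.3756 × 8.97% = 13.36%

13.36%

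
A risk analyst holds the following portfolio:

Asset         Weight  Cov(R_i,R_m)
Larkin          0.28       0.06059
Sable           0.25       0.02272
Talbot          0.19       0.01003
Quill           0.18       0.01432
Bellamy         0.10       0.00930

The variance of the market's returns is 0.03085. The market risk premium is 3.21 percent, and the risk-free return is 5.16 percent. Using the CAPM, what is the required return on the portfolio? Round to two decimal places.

8.08%

β_Larkin = 0.06059 / 0.03085 = 1.9640
β_Sable = 0.02272 / 0.03085 = 0.7365
β_Talbot = 0.01003 / 0.03085 = 0.3251
β_Quill = 0.01432 / 0.03085 = 0.4642
β_Bellamy = 0.00930 / 0.03085 = 0.3015
β_P = Σ w_i β_i = 0.28×1.9640 + 0.25×0.7365 + 0.19×0.3251 + 0.18×0.4642 + 0.10×0.3015 = 0.9095
E(R_P) = R_f + β_P × MRP = 5.16% + 0.9095 × 3.21% = 8.08%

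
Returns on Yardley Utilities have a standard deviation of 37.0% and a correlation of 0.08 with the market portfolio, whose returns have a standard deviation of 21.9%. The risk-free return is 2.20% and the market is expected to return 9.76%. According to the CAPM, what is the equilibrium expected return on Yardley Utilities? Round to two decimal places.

3.22%

β = ρ × σ_i / σ_m = 0.08 × 37.0% / 21.9% = 0.1352
MRP = 9.76% − 2.20% = 7.56%
E(R) = 2.20% + 0.1352 × 7.56% = 3.22%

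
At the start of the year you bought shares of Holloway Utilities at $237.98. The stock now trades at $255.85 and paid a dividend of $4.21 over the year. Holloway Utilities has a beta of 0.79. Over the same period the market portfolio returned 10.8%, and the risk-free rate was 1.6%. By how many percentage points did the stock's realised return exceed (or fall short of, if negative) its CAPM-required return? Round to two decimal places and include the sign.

Realised HPR = (P1 + D1 − P0) / P0 = (255.85 + 4.21 − 237.98) / 237.98 = 22.08 / 237.98 = 9.2781%
MRP = 10.8% − 1.6% = 9.20%
CAPM required = R_f + β·MRP = 1.6% + 0.79 × 9.2% = 8.8680%
α = realised − required = 9.2781% − 8.8680% = +0.41%

+0.41%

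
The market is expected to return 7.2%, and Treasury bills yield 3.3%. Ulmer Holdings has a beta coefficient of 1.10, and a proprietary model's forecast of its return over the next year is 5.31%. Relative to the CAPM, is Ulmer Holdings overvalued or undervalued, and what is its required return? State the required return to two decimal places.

MRP = 7.2% − 3.3% = 3.90%
Required return = R_f + β·MRP = 3.3% + 1.10 × 3.9% = 7.59%
Forecast 5.31% < required 7.59% → the stock plots below the SML → overvalued.

Overvalued; required return 7.59%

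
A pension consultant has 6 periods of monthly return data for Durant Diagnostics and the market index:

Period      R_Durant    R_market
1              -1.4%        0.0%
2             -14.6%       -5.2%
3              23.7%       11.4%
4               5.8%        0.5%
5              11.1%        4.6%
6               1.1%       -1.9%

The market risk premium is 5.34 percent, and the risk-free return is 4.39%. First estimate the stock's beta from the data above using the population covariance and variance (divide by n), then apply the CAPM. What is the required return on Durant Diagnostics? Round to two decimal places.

Mean R_i = (-1.4 − 14.6 + 23.7 + 5.8 + 11.1 + 1.1) / 6 = 4.2833%
Mean R_m = (0.0 − 5.2 + 11.4 + 0.5 + 4.6 − 1.9) / 6 = 1.5667%
Σ(R_i − R̄_i)(R_m − R̄_m) = 357.7067  ⇒  Cov = 357.7067 / 6 = 59.6178
Σ(R_m − R̄_m)² = 167.2933  ⇒  Var(R_m) = 167.2933 / 6 = 27.8822
β = Cov / Var(R_m) = 59.6178 / 27.8822 = 2.1382
E(R) = R_f + β × MRP = 4.39% + 2.1382 × 5.34% = 15.81%

15.81%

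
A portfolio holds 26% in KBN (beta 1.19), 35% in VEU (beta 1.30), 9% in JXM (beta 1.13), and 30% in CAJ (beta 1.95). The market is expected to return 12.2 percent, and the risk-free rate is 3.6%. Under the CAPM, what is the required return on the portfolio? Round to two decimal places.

β_P = Σ w_i β_i = 0.26×1.19 + 0.35×1.30 + 0.09×1.13 + 0.30×1.95 = 1.4511
MRP = 12.2% − 3.6% = 8.60%
E(R_P) = R_f + β_P × MRP = 3.6% + 1.4511 × 8.6% = 16.08%

16.08%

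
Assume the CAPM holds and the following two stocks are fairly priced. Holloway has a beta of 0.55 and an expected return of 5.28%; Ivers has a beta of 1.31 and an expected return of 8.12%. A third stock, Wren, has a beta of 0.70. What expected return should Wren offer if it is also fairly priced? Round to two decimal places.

5.84%

MRP (SML slope) = (8.12% − 5.28%) / (1.31 − 0.55) = 2.84% / 0.76 = 3.7368%
R_f (intercept) = 5.28% − 0.55 × 3.7368% = 3.2248%
E(R_Wren) = R_f + β × MRP = 3.2248% + 0.70 × 3.7368% = 5.84%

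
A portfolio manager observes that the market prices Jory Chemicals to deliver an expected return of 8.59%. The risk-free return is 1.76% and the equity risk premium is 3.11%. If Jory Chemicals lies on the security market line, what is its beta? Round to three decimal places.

β = (E(R) − R_f) / MRP = (8.59% − 1.76%) / 3.11% = 6.83% / 3.11% = 2.196

2.196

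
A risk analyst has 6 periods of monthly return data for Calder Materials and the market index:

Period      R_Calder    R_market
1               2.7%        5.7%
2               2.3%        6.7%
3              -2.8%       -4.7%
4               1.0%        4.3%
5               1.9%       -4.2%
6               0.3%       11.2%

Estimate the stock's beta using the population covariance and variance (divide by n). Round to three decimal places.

Mean R_i = (2.7 + 2.3 − 2.8 + 1.0 + 1.9 + 0.3) / 6 = 0.9000%
Mean R_m = (5.7 + 6.7 − 4.7 + 4.3 − 4.2 + 11.2) / 6 = 3.1667%
Σ(R_i − R̄_i)(R_m − R̄_m) = 26.5400  ⇒  Cov = 26.5400 / 6 = 4.4233
Σ(R_m − R̄_m)² = 200.8733  ⇒  Var(R_m) = 200.8733 / 6 = 33.4789
β = Cov / Var(R_m) = 4.4233 / 33.4789 = 0.1321

0.132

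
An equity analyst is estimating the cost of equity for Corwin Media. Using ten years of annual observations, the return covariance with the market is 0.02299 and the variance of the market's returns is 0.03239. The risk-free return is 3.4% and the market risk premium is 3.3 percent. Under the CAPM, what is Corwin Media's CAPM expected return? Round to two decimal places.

β = Cov(R_i, R_m) / Var(R_m) = 0.02299 / 0.03239 = 0.7098
E(R) = R_f + β × MRP = 3.4% + 0.7098 × 3.3% = 5.74%

5.74%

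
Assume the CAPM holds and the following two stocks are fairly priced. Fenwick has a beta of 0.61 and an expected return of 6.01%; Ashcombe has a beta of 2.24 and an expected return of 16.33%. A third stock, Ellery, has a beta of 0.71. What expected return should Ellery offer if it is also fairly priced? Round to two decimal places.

MRP (SML slope) = (16.33% − 6.01%) / (2.24 − 0.61) = 10.32% / 1.63 = 6.3313%
R_f (intercept) = 6.01% − 0.61 × 6.3313% = 2.1479%
E(R_Ellery) = R_f + β × MRP = 2.1479% + 0.71 × 6.3313% = 6.64%

6.64%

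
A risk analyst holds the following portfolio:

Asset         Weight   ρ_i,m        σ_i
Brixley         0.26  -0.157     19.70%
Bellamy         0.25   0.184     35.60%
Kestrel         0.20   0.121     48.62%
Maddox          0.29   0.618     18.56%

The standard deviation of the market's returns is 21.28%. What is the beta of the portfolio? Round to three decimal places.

0.251

β_Brixley = -0.157 × 19.70% / 21.28% = -0.1453
β_Bellamy = 0.184 × 35.60% / 21.28% = 0.3078
β_Kestrel = 0.121 × 48.62% / 21.28% = 0.2765
β_Maddox = 0.618 × 18.56% / 21.28% = 0.5390
β_P = Σ w_i β_i = 0.26×-0.1453 + 0.25×0.3078 + 0.20×0.2765 + 0.29×0.5390 = 0.2508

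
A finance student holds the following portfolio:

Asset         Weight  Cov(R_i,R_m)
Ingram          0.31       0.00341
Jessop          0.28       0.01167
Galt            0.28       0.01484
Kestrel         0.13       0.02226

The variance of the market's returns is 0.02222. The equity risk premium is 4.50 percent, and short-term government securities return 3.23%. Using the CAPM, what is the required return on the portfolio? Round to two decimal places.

β_Ingram = 0.00341 / 0.02222 = 0.1535
β_Jessop = 0.01167 / 0.02222 = 0.5252
β_Galt = 0.01484 / 0.02222 = 0.6679
β_Kestrel = 0.02226 / 0.02222 = 1.0018
β_P = Σ w_i β_i = 0.31×0.1535 + 0.28×0.5252 + 0.28×0.6679 + 0.13×1.0018 = 0.5119
E(R_P) = R_f + β_P × MRP = 3.23% + 0.5119 × 4.50% = 5.53%

5.53%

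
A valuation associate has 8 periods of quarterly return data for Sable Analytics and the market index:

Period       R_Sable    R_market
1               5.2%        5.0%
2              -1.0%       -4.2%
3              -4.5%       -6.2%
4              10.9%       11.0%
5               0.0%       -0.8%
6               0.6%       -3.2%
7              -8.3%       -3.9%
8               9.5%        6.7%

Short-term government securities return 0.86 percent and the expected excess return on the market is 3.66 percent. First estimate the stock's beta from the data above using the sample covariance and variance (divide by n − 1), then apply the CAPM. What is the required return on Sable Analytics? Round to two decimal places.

4.45%

Mean R_i = (5.2 − 1.0 − 4.5 + 10.9 + 0.0 + 0.6 − 8.3 + 9.5) / 8 = 1.5500%
Mean R_m = (5.0 − 4.2 − 6.2 + 11.0 − 0.8 − 3.2 − 3.9 + 6.7) / 8 = 0.5500%
Σ(R_i − R̄_i)(R_m − R̄_m) = 265.2800  ⇒  Cov = 265.2800 / 7 = 37.8971
Σ(R_m − R̄_m)² = 270.6400  ⇒  Var(R_m) = 270.6400 / 7 = 38.6629
β = Cov / Var(R_m) = 37.8971 / 38.6629 = 0.9802
E(R) = R_f + β × MRP = 0.86% + 0.9802 × 3.66% = 4.45%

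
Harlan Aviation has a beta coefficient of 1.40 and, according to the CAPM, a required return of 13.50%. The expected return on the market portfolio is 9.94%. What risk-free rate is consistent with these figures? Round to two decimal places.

1.04%

E(R) = R_f + β(E(R_m) − R_f) = R_f(1 − β) + β·E(R_m)
13.50% = R_f × (1 − 1.40) + 1.40 × 9.94%
13.50% = R_f × -0.40 + 13.9160%
R_f = (13.50% − 13.9160%) / -0.40 = 1.04%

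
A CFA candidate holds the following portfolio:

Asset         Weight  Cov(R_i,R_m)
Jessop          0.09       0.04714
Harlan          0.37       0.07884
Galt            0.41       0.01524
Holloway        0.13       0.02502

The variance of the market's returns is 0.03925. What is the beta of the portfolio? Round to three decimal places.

β_Jessop = 0.04714 / 0.03925 = 1.2010
β_Harlan = 0.07884 / 0.03925 = 2.0087
β_Galt = 0.01524 / 0.03925 = 0.3883
β_Holloway = 0.02502 / 0.03925 = 0.6375
β_P = Σ w_i β_i = 0.09×1.2010 + 0.37×2.0087 + 0.41×0.3883 + 0.13×0.6375 = 1.0934

1.093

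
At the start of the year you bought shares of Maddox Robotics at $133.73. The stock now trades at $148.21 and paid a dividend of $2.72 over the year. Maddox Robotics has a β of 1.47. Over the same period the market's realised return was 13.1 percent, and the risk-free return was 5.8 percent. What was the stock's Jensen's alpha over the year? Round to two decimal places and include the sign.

Realised HPR = (P1 + D1 − P0) / P0 = (148.21 + 2.72 − 133.73) / 133.73 = 17.20 / 133.73 = 12.8617%
MRP = 13.1% − 5.8% = 7.30%
CAPM required = R_f + β·MRP = 5.8% + 1.47 × 7.3% = 16.5310%
α = realised − required = 12.8617% − 16.5310% = -3.67%

-3.67%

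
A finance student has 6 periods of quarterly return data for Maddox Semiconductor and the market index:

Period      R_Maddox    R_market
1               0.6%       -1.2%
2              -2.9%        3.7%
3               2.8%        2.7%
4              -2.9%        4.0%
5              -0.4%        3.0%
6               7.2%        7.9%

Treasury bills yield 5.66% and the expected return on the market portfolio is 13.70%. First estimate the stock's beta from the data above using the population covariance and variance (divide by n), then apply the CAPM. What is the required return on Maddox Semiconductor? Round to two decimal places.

10.48%

Mean R_i = (0.6 − 2.9 + 2.8 − 2.9 − 0.4 + 7.2) / 6 = 0.7333%
Mean R_m = (-1.2 + 3.7 + 2.7 + 4.0 + 3.0 + 7.9) / 6 = 3.3500%
Σ(R_i − R̄_i)(R_m − R̄_m) = 25.4500  ⇒  Cov = 25.4500 / 6 = 4.2417
Σ(R_m − R̄_m)² = 42.4950  ⇒  Var(R_m) = 42.4950 / 6 = 7.0825
β = Cov / Var(R_m) = 4.2417 / 7.0825 = 0.5989
MRP = 13.70% − 5.66% = 8.04%
E(R) = R_f + β × MRP = 5.66% + 0.5989 × 8.04% = 10.48%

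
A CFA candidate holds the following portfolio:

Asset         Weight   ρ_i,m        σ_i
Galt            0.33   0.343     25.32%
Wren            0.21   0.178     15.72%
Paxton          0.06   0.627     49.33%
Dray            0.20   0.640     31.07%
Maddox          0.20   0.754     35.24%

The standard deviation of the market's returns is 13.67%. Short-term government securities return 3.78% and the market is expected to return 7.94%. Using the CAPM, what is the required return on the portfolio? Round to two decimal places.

β_Galt = 0.343 × 25.32% / 13.67% = 0.6353
β_Wren = 0.178 × 15.72% / 13.67% = 0.2047
β_Paxton = 0.627 × 49.33% / 13.67% = 2.2626
β_Dray = 0.640 × 31.07% / 13.67% = 1.4546
β_Maddox = 0.754 × 35.24% / 13.67% = 1.9437
β_P = Σ w_i β_i = 0.33×0.6353 + 0.21×0.2047 + 0.06×2.2626 + 0.20×1.4546 + 0.20×1.9437 = 1.0681
MRP = 7.94% − 3.78% = 4.16%
E(R_P) = R_f + β_P × MRP = 3.78% + 1.0681 × 4.16% = 8.22%

8.22%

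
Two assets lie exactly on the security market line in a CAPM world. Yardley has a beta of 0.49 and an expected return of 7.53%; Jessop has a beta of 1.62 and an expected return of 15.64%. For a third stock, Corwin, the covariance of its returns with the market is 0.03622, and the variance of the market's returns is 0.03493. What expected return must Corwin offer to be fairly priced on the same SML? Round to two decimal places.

MRP = (15.64% − 7.53%) / (1.62 − 0.49) = 7.1770%
R_f = 7.53% − 0.49 × 7.1770% = 4.0133%
β_Corwin = Cov / Var(R_m) = 0.03622 / 0.03493 = 1.0369
E(R_Corwin) = R_f + β × MRP = 4.0133% + 1.0369 × 7.1770% = 11.46%

11.46%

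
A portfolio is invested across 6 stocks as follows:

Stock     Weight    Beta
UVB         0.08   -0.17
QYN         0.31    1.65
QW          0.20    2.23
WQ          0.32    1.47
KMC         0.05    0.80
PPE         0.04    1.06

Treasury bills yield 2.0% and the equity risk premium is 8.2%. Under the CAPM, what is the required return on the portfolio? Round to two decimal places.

β_P = Σ w_i β_i = 0.08×-0.17 + 0.31×1.65 + 0.20×2.23 + 0.32×1.47 + 0.05×0.80 + 0.04×1.06 = 1.4967
E(R_P) = R_f + β_P × MRP = 2.0% + 1.4967 × 8.2% = 14.27%

14.27%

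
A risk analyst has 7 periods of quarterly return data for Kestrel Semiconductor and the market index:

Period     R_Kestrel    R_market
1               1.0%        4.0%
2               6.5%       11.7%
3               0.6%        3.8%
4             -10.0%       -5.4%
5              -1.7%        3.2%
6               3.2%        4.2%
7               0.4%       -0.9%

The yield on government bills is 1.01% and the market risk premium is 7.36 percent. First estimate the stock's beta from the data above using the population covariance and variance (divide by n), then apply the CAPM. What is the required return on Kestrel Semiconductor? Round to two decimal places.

7.45%

Mean R_i = (1.0 + 6.5 + 0.6 − 10.0 − 1.7 + 3.2 + 0.4) / 7 = 0.0000%
Mean R_m = (4.0 + 11.7 + 3.8 − 5.4 + 3.2 + 4.2 − 0.9) / 7 = 2.9429%
Σ(R_i − R̄_i)(R_m − R̄_m) = 143.9700  ⇒  Cov = 143.9700 / 7 = 20.5671
Σ(R_m − R̄_m)² = 164.5571  ⇒  Var(R_m) = 164.5571 / 7 = 23.5082
β = Cov / Var(R_m) = 20.5671 / 23.5082 = 0.8749
E(R) = R_f + β × MRP = 1.01% + 0.8749 × 7.36% = 7.45%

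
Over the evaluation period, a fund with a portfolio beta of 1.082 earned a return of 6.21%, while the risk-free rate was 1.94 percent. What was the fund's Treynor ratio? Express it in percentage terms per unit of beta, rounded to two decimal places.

Treynor = (R_P − R_f) / β_P = (6.21% − 1.94%) / 1.0820 = 4.27% / 1.0820 = 3.95%

3.95%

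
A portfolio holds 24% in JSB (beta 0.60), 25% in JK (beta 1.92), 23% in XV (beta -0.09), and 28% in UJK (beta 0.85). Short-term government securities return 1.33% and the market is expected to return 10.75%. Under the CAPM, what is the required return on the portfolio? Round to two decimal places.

β_P = Σ w_i β_i = 0.24×0.60 + 0.25×1.92 + 0.23×-0.09 + 0.28×0.85 = 0.8413
MRP = 10.75% − 1.33% = 9.42%
E(R_P) = R_f + β_P × MRP = 1.33% + 0.8413 × 9.42% = 9.26%

9.26%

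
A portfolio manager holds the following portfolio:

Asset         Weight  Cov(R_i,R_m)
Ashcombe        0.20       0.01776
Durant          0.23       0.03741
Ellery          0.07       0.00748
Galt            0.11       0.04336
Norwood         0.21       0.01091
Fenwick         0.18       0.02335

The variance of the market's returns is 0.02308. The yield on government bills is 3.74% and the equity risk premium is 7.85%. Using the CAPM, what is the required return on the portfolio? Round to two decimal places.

11.88%

β_Ashcombe = 0.01776 / 0.02308 = 0.7695
β_Durant = 0.03741 / 0.02308 = 1.6209
β_Ellery = 0.00748 / 0.02308 = 0.3241
β_Galt = 0.04336 / 0.02308 = 1.8787
β_Norwood = 0.01091 / 0.02308 = 0.4727
β_Fenwick = 0.02335 / 0.02308 = 1.0117
β_P = Σ w_i β_i = 0.20×0.7695 + 0.23×1.6209 + 0.07×0.3241 + 0.11×1.8787 + 0.21×0.4727 + 0.18×1.0117 = 1.0374
E(R_P) = R_f + β_P × MRP = 3.74% + 1.0374 × 7.85% = 11.88%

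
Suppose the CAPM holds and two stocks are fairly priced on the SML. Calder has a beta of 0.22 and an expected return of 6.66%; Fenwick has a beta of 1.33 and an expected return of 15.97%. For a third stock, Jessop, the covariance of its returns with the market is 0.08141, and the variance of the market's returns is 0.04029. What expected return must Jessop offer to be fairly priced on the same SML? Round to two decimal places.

MRP = (15.97% − 6.66%) / (1.33 − 0.22) = 8.3874%
R_f = 6.66% − 0.22 × 8.3874% = 4.8148%
β_Jessop = Cov / Var(R_m) = 0.08141 / 0.04029 = 2.0206
E(R_Jessop) = R_f + β × MRP = 4.8148% + 2.0206 × 8.3874% = 21.76%

21.76%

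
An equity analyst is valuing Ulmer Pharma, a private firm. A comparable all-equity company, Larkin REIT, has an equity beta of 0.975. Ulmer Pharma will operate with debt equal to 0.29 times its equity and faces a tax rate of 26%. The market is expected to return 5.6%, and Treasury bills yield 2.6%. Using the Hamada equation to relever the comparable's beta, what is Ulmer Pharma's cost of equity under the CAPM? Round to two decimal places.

β_L = β_U × [1 + (1 − t)(D/E)] = 0.975 × [1 + (1 − 0.26) × 0.29]
    = 0.975 × [1 + 0.74 × 0.29] = 0.975 × 1.2146 = 1.1842
MRP = 5.6% − 2.6% = 3.00%
E(R) = R_f + β_L × MRP = 2.6% + 1.1842 × 3.0% = 6.15%

6.15%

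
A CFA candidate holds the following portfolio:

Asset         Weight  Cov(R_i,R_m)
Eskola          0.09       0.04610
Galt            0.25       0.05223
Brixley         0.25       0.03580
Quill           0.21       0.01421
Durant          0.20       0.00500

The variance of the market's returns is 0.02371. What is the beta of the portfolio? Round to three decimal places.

β_Eskola = 0.04610 / 0.02371 = 1.9443
β_Galt = 0.05223 / 0.02371 = 2.2029
β_Brixley = 0.03580 / 0.02371 = 1.5099
β_Quill = 0.01421 / 0.02371 = 0.5993
β_Durant = 0.00500 / 0.02371 = 0.2109
β_P = Σ w_i β_i = 0.09×1.9443 + 0.25×2.2029 + 0.25×1.5099 + 0.21×0.5993 + 0.20×0.2109 = 1.2712

1.271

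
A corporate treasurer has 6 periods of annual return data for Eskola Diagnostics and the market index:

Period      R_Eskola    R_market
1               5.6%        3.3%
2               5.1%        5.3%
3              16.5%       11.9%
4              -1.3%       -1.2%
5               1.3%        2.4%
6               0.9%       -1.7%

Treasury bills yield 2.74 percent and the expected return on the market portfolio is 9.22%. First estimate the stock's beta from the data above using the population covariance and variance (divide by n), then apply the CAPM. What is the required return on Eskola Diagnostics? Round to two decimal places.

Mean R_i = (5.6 + 5.1 + 16.5 − 1.3 + 1.3 + 0.9) / 6 = 4.6833%
Mean R_m = (3.3 + 5.3 + 11.9 − 1.2 + 2.4 − 1.7) / 6 = 3.3333%
Σ(R_i − R̄_i)(R_m − R̄_m) = 151.3433  ⇒  Cov = 151.3433 / 6 = 25.2239
Σ(R_m − R̄_m)² = 124.0133  ⇒  Var(R_m) = 124.0133 / 6 = 20.6689
β = Cov / Var(R_m) = 25.2239 / 20.6689 = 1.2204
MRP = 9.22% − 2.74% = 6.48%
E(R) = R_f + β × MRP = 2.74% + 1.2204 × 6.48% = 10.65%

10.65%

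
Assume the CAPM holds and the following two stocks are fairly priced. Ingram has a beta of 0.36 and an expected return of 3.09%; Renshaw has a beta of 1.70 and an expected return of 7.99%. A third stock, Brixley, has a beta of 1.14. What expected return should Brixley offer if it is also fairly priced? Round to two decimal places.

MRP (SML slope) = (7.99% − 3.09%) / (1.70 − 0.36) = 4.90% / 1.34 = 3.6567%
R_f (intercept) = 3.09% − 0.36 × 3.6567% = 1.7736%
E(R_Brixley) = R_f + β × MRP = 1.7736% + 1.14 × 3.6567% = 5.94%

5.94%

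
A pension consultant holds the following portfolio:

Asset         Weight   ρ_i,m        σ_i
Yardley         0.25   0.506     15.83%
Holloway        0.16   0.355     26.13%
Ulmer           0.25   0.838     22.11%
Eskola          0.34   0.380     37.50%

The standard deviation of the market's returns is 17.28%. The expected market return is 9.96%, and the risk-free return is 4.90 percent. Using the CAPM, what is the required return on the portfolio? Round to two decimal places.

β_Yardley = 0.506 × 15.83% / 17.28% = 0.4635
β_Holloway = 0.355 × 26.13% / 17.28% = 0.5368
β_Ulmer = 0.838 × 22.11% / 17.28% = 1.0722
β_Eskola = 0.380 × 37.50% / 17.28% = 0.8247
β_P = Σ w_i β_i = 0.25×0.4635 + 0.16×0.5368 + 0.25×1.0722 + 0.34×0.8247 = 0.7502
MRP = 9.96% − 4.90% = 5.06%
E(R_P) = R_f + β_P × MRP = 4.90% + 0.7502 × 5.06% = 8.70%

8.70%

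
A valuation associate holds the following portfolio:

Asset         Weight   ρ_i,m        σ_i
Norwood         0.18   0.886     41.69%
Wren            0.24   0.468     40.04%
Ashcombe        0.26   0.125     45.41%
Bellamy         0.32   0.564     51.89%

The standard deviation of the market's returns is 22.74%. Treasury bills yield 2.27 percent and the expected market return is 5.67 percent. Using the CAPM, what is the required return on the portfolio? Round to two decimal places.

β_Norwood = 0.886 × 41.69% / 22.74% = 1.6243
β_Wren = 0.468 × 40.04% / 22.74% = 0.8240
β_Ashcombe = 0.125 × 45.41% / 22.74% = 0.2496
β_Bellamy = 0.564 × 51.89% / 22.74% = 1.2870
β_P = Σ w_i β_i = 0.18×1.6243 + 0.24×0.8240 + 0.26×0.2496 + 0.32×1.2870 = 0.9669
MRP = 5.67% − 2.27% = 3.40%
E(R_P) = R_f + β_P × MRP = 2.27% + 0.9669 × 3.40% = 5.56%

5.56%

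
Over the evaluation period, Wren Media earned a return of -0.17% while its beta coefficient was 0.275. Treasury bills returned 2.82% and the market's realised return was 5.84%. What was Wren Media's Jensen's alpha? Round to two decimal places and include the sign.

-3.82%

Market excess return = 5.84% − 2.82% = 3.02%
CAPM benchmark = R_f + β(R_m − R_f) = 2.82% + 0.275 × 3.02% = 3.65050%
α = actual − benchmark = -0.17% − 3.65050% = -3.82%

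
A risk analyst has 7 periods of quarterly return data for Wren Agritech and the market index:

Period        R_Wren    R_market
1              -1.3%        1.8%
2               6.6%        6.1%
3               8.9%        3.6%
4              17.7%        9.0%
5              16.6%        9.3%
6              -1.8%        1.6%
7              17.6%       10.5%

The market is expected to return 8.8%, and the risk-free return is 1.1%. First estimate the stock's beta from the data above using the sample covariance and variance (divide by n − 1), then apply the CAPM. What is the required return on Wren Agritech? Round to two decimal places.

Mean R_i = (-1.3 + 6.6 + 8.9 + 17.7 + 16.6 − 1.8 + 17.6) / 7 = 9.1857%
Mean R_m = (1.8 + 6.1 + 3.6 + 9.0 + 9.3 + 1.6 + 10.5) / 7 = 5.9857%
Σ(R_i − R̄_i)(R_m − R̄_m) = 180.6786  ⇒  Cov = 180.6786 / 6 = 30.1131
Σ(R_m − R̄_m)² = 82.9086  ⇒  Var(R_m) = 82.9086 / 6 = 13.8181
β = Cov / Var(R_m) = 30.1131 / 13.8181 = 2.1793
MRP = 8.8% − 1.1% = 7.70%
E(R) = R_f + β × MRP = 1.1% + 2.1793 × 7.7% = 17.88%

17.88%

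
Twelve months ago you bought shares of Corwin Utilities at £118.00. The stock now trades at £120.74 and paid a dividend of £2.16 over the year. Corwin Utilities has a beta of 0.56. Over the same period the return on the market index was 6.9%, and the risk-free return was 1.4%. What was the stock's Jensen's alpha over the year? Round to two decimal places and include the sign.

Realised HPR = (P1 + D1 − P0) / P0 = (120.74 + 2.16 − 118.00) / 118.00 = 4.90 / 118.00 = 4.1525%
MRP = 6.9% − 1.4% = 5.50%
CAPM required = R_f + β·MRP = 1.4% + 0.56 × 5.5% = 4.4800%
α = realised − required = 4.1525% − 4.4800% = -0.33%

-0.33%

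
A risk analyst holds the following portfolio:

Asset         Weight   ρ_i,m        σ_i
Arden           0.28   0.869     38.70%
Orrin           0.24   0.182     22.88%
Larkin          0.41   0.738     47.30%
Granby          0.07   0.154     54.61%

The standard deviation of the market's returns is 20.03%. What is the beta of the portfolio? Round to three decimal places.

β_Arden = 0.869 × 38.70% / 20.03% = 1.6790
β_Orrin = 0.182 × 22.88% / 20.03% = 0.2079
β_Larkin = 0.738 × 47.30% / 20.03% = 1.7428
β_Granby = 0.154 × 54.61% / 20.03% = 0.4199
β_P = Σ w_i β_i = 0.28×1.6790 + 0.24×0.2079 + 0.41×1.7428 + 0.07×0.4199 = 1.2640

1.264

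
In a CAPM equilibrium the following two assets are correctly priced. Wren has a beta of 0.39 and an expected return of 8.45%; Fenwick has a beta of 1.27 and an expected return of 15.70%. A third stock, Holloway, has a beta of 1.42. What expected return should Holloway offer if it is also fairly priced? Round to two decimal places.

MRP (SML slope) = (15.70% − 8.45%) / (1.27 − 0.39) = 7.25% / 0.88 = 8.2386%
R_f (intercept) = 8.45% − 0.39 × 8.2386% = 5.2369%
E(R_Holloway) = R_f + β × MRP = 5.2369% + 1.42 × 8.2386% = 16.94%

16.94%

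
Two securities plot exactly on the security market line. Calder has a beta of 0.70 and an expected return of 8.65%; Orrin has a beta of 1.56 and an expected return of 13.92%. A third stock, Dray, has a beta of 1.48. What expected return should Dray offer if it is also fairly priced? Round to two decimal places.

MRP (SML slope) = (13.92% − 8.65%) / (1.56 − 0.70) = 5.27% / 0.86 = 6.1279%
R_f (intercept) = 8.65% − 0.70 × 6.1279% = 4.3605%
E(R_Dray) = R_f + β × MRP = 4.3605% + 1.48 × 6.1279% = 13.43%

13.43%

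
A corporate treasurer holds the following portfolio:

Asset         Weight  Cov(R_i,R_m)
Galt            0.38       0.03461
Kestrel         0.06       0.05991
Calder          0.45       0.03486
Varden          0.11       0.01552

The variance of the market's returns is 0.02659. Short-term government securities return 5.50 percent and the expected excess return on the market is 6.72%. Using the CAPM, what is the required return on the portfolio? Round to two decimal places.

14.13%

β_Galt = 0.03461 / 0.02659 = 1.3016
β_Kestrel = 0.05991 / 0.02659 = 2.2531
β_Calder = 0.03486 / 0.02659 = 1.3110
β_Varden = 0.01552 / 0.02659 = 0.5837
β_P = Σ w_i β_i = 0.38×1.3016 + 0.06×2.2531 + 0.45×1.3110 + 0.11×0.5837 = 1.2840
E(R_P) = R_f + β_P × MRP = 5.50% + 1.2840 × 6.72% = 14.13%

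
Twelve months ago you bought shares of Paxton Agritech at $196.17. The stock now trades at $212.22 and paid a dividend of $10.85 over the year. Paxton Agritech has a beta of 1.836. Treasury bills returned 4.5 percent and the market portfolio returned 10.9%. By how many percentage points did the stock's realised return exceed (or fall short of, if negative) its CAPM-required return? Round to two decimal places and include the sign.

-2.54%

Realised HPR = (P1 + D1 − P0) / P0 = (212.22 + 10.85 − 196.17) / 196.17 = 26.90 / 196.17 = 13.7126%
MRP = 10.9% − 4.5% = 6.40%
CAPM required = R_f + β·MRP = 4.5% + 1.836 × 6.4% = 16.2504%
α = realised − required = 13.7126% − 16.2504% = -2.54%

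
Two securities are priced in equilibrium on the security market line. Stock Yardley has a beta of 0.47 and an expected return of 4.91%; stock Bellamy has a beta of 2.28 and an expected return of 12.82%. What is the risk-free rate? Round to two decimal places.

Both satisfy E(R) = R_f + β·MRP, so the slope of the SML is
MRP = (12.82% − 4.91%) / (2.28 − 0.47) = 7.91% / 1.81 = 4.3702%
R_f = E(R_Yardley) − β_Yardley·MRP = 4.91% − 0.47 × 4.3702% = 2.8560%

2.86%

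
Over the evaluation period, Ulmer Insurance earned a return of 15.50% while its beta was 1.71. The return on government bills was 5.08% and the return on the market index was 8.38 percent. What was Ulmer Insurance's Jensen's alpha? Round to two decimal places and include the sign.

+4.78%

Market excess return = 8.38% − 5.08% = 3.30%
CAPM benchmark = R_f + β(R_m − R_f) = 5.08% + 1.71 × 3.30% = 10.7230%
α = actual − benchmark = 15.50% − 10.7230% = +4.78%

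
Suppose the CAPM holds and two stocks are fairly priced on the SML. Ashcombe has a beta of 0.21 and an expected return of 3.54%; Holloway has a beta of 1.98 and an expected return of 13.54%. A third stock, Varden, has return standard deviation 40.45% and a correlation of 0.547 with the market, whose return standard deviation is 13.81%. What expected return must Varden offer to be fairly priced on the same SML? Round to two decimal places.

11.41%

MRP = (13.54% − 3.54%) / (1.98 − 0.21) = 5.6497%
R_f = 3.54% − 0.21 × 5.6497% = 2.3536%
β_Varden = ρ·σ_i/σ_m = 0.547 × 40.45 / 13.81 = 1.6022
E(R_Varden) = R_f + β × MRP = 2.3536% + 1.6022 × 5.6497% = 11.41%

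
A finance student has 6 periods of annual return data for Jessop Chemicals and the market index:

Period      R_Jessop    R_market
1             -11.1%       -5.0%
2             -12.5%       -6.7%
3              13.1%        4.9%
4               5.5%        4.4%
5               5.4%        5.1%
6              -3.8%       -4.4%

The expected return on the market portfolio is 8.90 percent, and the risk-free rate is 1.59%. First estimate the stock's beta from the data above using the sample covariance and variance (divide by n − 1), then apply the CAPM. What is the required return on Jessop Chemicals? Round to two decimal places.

Mean R_i = (-11.1 − 12.5 + 13.1 + 5.5 + 5.4 − 3.8) / 6 = -0.5667%
Mean R_m = (-5.0 − 6.7 + 4.9 + 4.4 + 5.1 − 4.4) / 6 = -0.2833%
Σ(R_i − R̄_i)(R_m − R̄_m) = 270.9367  ⇒  Cov = 270.9367 / 5 = 54.1873
Σ(R_m − R̄_m)² = 158.1483  ⇒  Var(R_m) = 158.1483 / 5 = 31.6297
β = Cov / Var(R_m) = 54.1873 / 31.6297 = 1.7132
MRP = 8.90% − 1.59% = 7.31%
E(R) = R_f + β × MRP = 1.59% + 1.7132 × 7.31% = 14.11%

14.11%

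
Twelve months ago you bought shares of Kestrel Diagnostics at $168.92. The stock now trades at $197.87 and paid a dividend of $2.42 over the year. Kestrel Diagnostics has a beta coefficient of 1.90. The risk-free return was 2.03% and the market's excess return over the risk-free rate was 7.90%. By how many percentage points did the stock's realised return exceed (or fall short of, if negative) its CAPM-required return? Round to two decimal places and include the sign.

Realised HPR = (P1 + D1 − P0) / P0 = (197.87 + 2.42 − 168.92) / 168.92 = 31.37 / 168.92 = 18.5709%
CAPM required = R_f + β·MRP = 2.03% + 1.90 × 7.90% = 17.0400%
α = realised − required = 18.5709% − 17.0400% = +1.53%

+1.53%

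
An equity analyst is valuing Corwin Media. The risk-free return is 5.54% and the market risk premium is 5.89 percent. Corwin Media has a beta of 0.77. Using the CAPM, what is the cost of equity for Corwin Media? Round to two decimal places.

E(R) = R_f + β × MRP = 5.54% + 0.77 × 5.89% = 10.08%

10.08%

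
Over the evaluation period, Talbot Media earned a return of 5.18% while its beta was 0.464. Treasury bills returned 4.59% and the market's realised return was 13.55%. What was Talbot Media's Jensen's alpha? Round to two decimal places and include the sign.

Market excess return = 13.55% − 4.59% = 8.96%
CAPM benchmark = R_f + β(R_m − R_f) = 4.59% + 0.464 × 8.96% = 8.74744%
α = actual − benchmark = 5.18% − 8.74744% = -3.57%

-3.57%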